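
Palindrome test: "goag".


Word: "goag"
Reversed: "gaog"
Forward == Backward? goag != gaog
Palindrome = No


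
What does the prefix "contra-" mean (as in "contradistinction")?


Prefix: contra-
As in: contradistinction -> contra- + distinction
Meaning = against


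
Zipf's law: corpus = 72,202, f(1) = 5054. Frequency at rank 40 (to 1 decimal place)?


Zipf's law: f(r) = f(1) / r
f(1) = 5054
f(40) = 5054 / 40
= 126.4 occurrences


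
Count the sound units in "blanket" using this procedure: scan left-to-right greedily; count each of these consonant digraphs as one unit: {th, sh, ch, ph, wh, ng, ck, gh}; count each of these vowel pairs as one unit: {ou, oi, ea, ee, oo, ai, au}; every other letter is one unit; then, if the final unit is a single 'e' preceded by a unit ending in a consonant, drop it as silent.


Word: "blanket" (7 letters)
Left-to-right scan:
  [1] 'b' (letter)
  [2] 'l' (letter)
  [3] 'a' (letter)
  [4] 'n' (letter)
  [5] 'k' (letter)
  [6] 'e' (letter)
  [7] 't' (letter)
Units from scan: 7
Sound units = 7 units


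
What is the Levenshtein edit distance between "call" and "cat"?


Word 1: "call" (length 4)
Word 2: "cat" (length 3)
One optimal edit sequence (insert/delete/substitute each cost 1):
  1. keep 'c'
  2. keep 'a'
  3. delete 'l'  (+1)
  4. substitute 'l' -> 't'  (+1)
Total edit operations: 2
Edit distance = 2


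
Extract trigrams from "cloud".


Word: "cloud" (length 5)
Number of trigrams = 5 - 3 + 1 = 3
  Position 0: "clo"
  Position 1: "lou"
  Position 2: "oud"
Trigrams = "clo", "lou", "oud"


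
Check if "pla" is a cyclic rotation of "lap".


Word: "lap", Candidate: "pla"
Method: check if candidate is substring of word+word
"laplap" contains "pla"? Yes
Is rotation = Yes


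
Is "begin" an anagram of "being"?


Word 1: "being" → sorted: begin
Word 2: "begin" → sorted: begin
Same letters? begin == begin
Anagram = Yes


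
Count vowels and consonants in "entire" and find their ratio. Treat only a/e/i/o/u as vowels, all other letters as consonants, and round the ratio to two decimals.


Word: "entire"
Vowels (a,e,i,o,u): 3
Consonants: 3
Ratio = 3/3
= 1.00


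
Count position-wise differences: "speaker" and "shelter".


Comparing character by character (same length = 7):
  Pos 0: 's' vs 's' =
  Pos 1: 'p' vs 'h' !=
  Pos 2: 'e' vs 'e' =
  Pos 3: 'a' vs 'l' !=
  Pos 4: 'k' vs 't' !=
  Pos 5: 'e' vs 'e' =
  Pos 6: 'r' vs 'r' =
Hamming distance = 3


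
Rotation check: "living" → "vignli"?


Word: "living", Candidate: "vignli"
Method: check if candidate is substring of word+word
"livingliving" contains "vignli"? No
Is rotation = No


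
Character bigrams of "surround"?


Word: "surround" (length 8)
Number of bigrams = 8 - 2 + 1 = 7
  Position 0: "su"
  Position 1: "ur"
  Position 2: "rr"
  Position 3: "ro"
  Position 4: "ou"
  Position 5: "un"
  Position 6: "nd"
Bigrams = "su", "ur", "rr", "ro", "ou", "un", "nd"


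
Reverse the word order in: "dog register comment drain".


Original: "dog register comment drain"
Words (1..n): dog | register | comment | drain
Reversed (n..1): drain | comment | register | dog
Result = "drain comment register dog"


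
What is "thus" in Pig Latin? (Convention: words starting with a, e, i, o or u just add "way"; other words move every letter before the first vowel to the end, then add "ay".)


Word: "thus"
Starts with consonant(s) → move to end, add 'ay'
Consonant cluster: "th"
Pig Latin = "usthay"


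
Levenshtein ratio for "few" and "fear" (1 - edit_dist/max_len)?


Word 1: "few" (length 3)
Word 2: "fear" (length 4)
One optimal edit sequence:
  1. keep 'f'
  2. keep 'e'
  3. insert 'a'  (+1)
  4. substitute 'w' -> 'r'  (+1)
Edit distance = 2
Max length = max(3, 4) = 4
Similarity = 1 - 2/4
= 0.5000


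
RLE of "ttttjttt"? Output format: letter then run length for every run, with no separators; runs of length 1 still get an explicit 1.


String: "ttttjttt"
Scanning for consecutive runs:
  't' x 4
  'j' x 1
  't' x 3
RLE = "t4j1t3"


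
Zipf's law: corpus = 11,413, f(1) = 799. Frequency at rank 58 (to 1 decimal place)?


Zipf's law: f(r) = f(1) / r
f(1) = 799
f(58) = 799 / 58
= 13.8 occurrences


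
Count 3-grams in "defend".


Word: "defend" (length 6)
Number of 3-grams = length - 3 + 1 = 6 - 3 + 1
= 4


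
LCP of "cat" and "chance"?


Word 1: "cat"
Word 2: "chance"
Comparing from start:
  Pos 0: 'c' == 'c'
  Pos 1: 'a' != 'h' (stop)
LCP = "c" (length 1)


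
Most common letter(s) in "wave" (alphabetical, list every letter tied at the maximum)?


Word: "wave"
Letter counts:
  'a': 1
  'e': 1
  'v': 1
  'w': 1
Maximum count = 1
Most frequent = 'a', 'e', 'v', 'w' (1 time each)


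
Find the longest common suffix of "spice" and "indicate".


Word 1: "spice"
Word 2: "indicate"
Comparing from end:
  Pos -1: 'e' == 'e'
  Pos -2: 'c' != 't' (stop)
LCS = "e" (length 1)


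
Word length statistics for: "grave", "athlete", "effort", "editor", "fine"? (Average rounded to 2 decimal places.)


Lengths: "grave"=5, "athlete"=7, "effort"=6, "editor"=6, "fine"=4
Sum = 28, Count = 5
Average = 28/5 = 5.60
= avg=5.60, min=4, max=7


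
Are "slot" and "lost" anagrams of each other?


Word 1: "slot" → sorted: lost
Word 2: "lost" → sorted: lost
Same letters? lost == lost
Anagram = Yes


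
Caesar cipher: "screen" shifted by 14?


Word: "screen"
Shift: 14
Each letter → (letter + shift) mod 26:
  's' (18) + 14 = 6 → 'g'
  'c' (2) + 14 = 16 → 'q'
  'r' (17) + 14 = 5 → 'f'
  'e' (4) + 14 = 18 → 's'
  'e' (4) + 14 = 18 → 's'
  'n' (13) + 14 = 1 → 'b'
Result = "gqfssb"


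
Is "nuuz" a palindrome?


Word: "nuuz"
Reversed: "zuun"
Forward == Backward? nuuz != zuun
Palindrome = No


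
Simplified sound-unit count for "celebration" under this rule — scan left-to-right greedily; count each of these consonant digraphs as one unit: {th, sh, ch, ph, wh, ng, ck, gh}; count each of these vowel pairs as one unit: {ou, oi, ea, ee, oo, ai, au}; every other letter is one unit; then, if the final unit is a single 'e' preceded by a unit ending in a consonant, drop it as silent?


Word: "celebration" (11 letters)
Left-to-right scan:
  [1] 'c' (letter)
  [2] 'e' (letter)
  [3] 'l' (letter)
  [4] 'e' (letter)
  [5] 'b' (letter)
  [6] 'r' (letter)
  [7] 'a' (letter)
  [8] 't' (letter)
  [9] 'i' (letter)
  [10] 'o' (letter)
  [11] 'n' (letter)
Units from scan: 11
Sound units = 11 units


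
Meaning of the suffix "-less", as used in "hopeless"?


Suffix: -less
Example: hopeless (hope + -less)
Meaning = without


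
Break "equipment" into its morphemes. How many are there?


Word: "equipment"
Morphemes: equip / -ment
Each morpheme carries meaning
= 2 morphemes


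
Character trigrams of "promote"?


Word: "promote" (length 7)
Number of trigrams = 7 - 3 + 1 = 5
  Position 0: "pro"
  Position 1: "rom"
  Position 2: "omo"
  Position 3: "mot"
  Position 4: "ote"
Trigrams = "pro", "rom", "omo", "mot", "ote"


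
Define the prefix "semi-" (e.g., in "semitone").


Prefix: semi-
Example: semitone (semi- + tone)
Meaning = half


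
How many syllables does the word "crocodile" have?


Word: "crocodile"
Syllable breakdown: croc | o | dile
Counting: 3 parts
= 3 syllables


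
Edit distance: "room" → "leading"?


Word 1: "room" (length 4)
Word 2: "leading" (length 7)
One optimal edit sequence (insert/delete/substitute each cost 1):
  1. insert 'l'  (+1)
  2. insert 'e'  (+1)
  3. insert 'a'  (+1)
  4. substitute 'r' -> 'd'  (+1)
  5. substitute 'o' -> 'i'  (+1)
  6. substitute 'o' -> 'n'  (+1)
  7. substitute 'm' -> 'g'  (+1)
Total edit operations: 7
Edit distance = 7


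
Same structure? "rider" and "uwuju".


Pattern of "rider": [0, 1, 2, 3, 0]
Pattern of "uwuju": [0, 1, 0, 2, 0]
Patterns do not match
Same pattern = No


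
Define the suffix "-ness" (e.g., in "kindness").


Suffix: -ness
Example: kindness (kind + -ness)
Meaning = state of being


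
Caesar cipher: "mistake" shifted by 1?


Word: "mistake"
Shift: 1
Each letter → (letter + shift) mod 26:
  'm' (12) + 1 = 13 → 'n'
  'i' (8) + 1 = 9 → 'j'
  's' (18) + 1 = 19 → 't'
  't' (19) + 1 = 20 → 'u'
  'a' (0) + 1 = 1 → 'b'
  'k' (10) + 1 = 11 → 'l'
  'e' (4) + 1 = 5 → 'f'
Result = "njtublf"


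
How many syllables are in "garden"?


Word: "garden"
Syllable breakdown: gar · den
Counting: 2 parts
= 2 syllables


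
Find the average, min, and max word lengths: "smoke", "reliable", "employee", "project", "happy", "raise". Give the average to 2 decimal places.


Lengths: "smoke"=5, "reliable"=8, "employee"=8, "project"=7, "happy"=5, "raise"=5
Sum = 38, Count = 6
Average = 38/6 = 6.33
= avg=6.33, min=5, max=8


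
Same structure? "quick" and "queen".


Pattern of "quick": [0, 1, 2, 3, 4]
Pattern of "queen": [0, 1, 2, 2, 3]
Patterns do not match
Same pattern = No


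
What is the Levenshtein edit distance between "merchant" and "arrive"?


Word 1: "merchant" (length 8)
Word 2: "arrive" (length 6)
One optimal edit sequence (insert/delete/substitute each cost 1):
  1. delete 'm'  (+1)
  2. substitute 'e' -> 'a'  (+1)
  3. keep 'r'
  4. delete 'c'  (+1)
  5. substitute 'h' -> 'r'  (+1)
  6. substitute 'a' -> 'i'  (+1)
  7. substitute 'n' -> 'v'  (+1)
  8. substitute 't' -> 'e'  (+1)
Total edit operations: 7
Edit distance = 7


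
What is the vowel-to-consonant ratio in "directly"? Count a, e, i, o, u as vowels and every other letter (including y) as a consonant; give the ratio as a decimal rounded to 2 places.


Word: "directly"
Vowels (a,e,i,o,u): 2
Consonants: 6
Ratio = 2/6
= 0.33


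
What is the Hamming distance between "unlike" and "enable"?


Comparing character by character (same length = 6):
  Pos 0: 'u' vs 'e' !=
  Pos 1: 'n' vs 'n' =
  Pos 2: 'l' vs 'a' !=
  Pos 3: 'i' vs 'b' !=
  Pos 4: 'k' vs 'l' !=
  Pos 5: 'e' vs 'e' =
Hamming distance = 4


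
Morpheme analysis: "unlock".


Word: "unlock"
Morphemes: un- + lock
Each morpheme carries meaning
= 2 morphemes


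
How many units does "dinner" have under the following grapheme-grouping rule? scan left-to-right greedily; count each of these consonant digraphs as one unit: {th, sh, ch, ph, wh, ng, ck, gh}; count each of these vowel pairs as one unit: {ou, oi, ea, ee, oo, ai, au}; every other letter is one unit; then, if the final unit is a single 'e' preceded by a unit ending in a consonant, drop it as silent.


Word: "dinner" (6 letters)
Left-to-right scan:
  1. 'd' (letter)
  2. 'i' (letter)
  3. 'n' (letter)
  4. 'n' (letter)
  5. 'e' (letter)
  6. 'r' (letter)
Units from scan: 6
Sound units = 6 units


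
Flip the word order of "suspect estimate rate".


Original: "suspect estimate rate"
Words (1..n): suspect | estimate | rate
Reversed (n..1): rate | estimate | suspect
Result = "rate estimate suspect"


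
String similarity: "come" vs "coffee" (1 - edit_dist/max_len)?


Word 1: "come" (length 4)
Word 2: "coffee" (length 6)
One optimal edit sequence:
  1. keep 'c'
  2. keep 'o'
  3. insert 'f'  (+1)
  4. insert 'f'  (+1)
  5. substitute 'm' -> 'e'  (+1)
  6. keep 'e'
Edit distance = 3
Max length = max(4, 6) = 6
Similarity = 1 - 3/6
= 0.5000


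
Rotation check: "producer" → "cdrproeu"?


Word: "producer", Candidate: "cdrproeu"
Method: check if candidate is substring of word+word
"producerproducer" contains "cdrproeu"? No
Is rotation = No


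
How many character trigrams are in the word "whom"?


Word: "whom" (length 4)
Number of 3-grams = length - 3 + 1 = 4 - 3 + 1
= 2


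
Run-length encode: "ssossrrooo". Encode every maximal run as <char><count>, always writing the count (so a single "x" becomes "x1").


String: "ssossrrooo"
Scanning for consecutive runs:
  's' x 2
  'o' x 1
  's' x 2
  'r' x 2
  'o' x 3
RLE = "s2o1s2r2o3"


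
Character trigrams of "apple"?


Word: "apple" (length 5)
Number of trigrams = 5 - 3 + 1 = 3
  Position 0: "app"
  Position 1: "ppl"
  Position 2: "ple"
Trigrams = "app", "ppl", "ple"


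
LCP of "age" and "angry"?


Word 1: "age"
Word 2: "angry"
Comparing from start:
  Pos 0: 'a' == 'a'
  Pos 1: 'g' != 'n' (stop)
LCP = "a" (length 1)


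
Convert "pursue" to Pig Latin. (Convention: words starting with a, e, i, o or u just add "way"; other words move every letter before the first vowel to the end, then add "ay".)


Word: "pursue"
Starts with consonant(s) → move to end, add 'ay'
Consonant cluster: "p"
Pig Latin = "ursuepay"


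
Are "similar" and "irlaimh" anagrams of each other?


Word 1: "similar" → sorted: aiilmrs
Word 2: "irlaimh" → sorted: ahiilmr
Same letters? aiilmrs != ahiilmr
Anagram = No


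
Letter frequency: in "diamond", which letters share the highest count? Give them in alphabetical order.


Word: "diamond"
Letter counts:
  'a': 1
  'd': 2
  'i': 1
  'm': 1
  'n': 1
  'o': 1
Maximum count = 2
Most frequent = 'd' (2 times each)


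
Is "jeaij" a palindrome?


Word: "jeaij"
Reversed: "jiaej"
Forward == Backward? jeaij != jiaej
Palindrome = No


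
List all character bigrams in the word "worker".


Word: "worker" (length 6)
Number of bigrams = 6 - 2 + 1 = 5
  Position 0: "wo"
  Position 1: "or"
  Position 2: "rk"
  Position 3: "ke"
  Position 4: "er"
Bigrams = "wo", "or", "rk", "ke", "er"


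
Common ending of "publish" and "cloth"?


Word 1: "publish"
Word 2: "cloth"
Comparing from end:
  Pos -1: 'h' == 'h'
  Pos -2: 's' != 't' (stop)
LCS = "h" (length 1)


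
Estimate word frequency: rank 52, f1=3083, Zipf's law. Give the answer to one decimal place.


Zipf's law: f(r) = f(1) / r
f(1) = 3083
f(52) = 3083 / 52
= 59.3 occurrences


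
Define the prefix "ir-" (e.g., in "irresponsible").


Prefix: ir-
As in: irresponsible -> ir- + responsible
Meaning = not


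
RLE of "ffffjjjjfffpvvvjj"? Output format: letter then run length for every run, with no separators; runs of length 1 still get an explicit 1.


String: "ffffjjjjfffpvvvjj"
Scanning for consecutive runs:
  'f' x 4
  'j' x 4
  'f' x 3
  'p' x 1
  'v' x 3
  'j' x 2
RLE = "f4j4f3p1v3j2"


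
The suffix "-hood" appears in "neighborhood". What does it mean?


Suffix: -hood
As in: neighborhood -> neighbor + -hood
Meaning = state / condition


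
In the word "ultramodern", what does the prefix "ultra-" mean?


Prefix: ultra-
Example: ultramodern = ultra- + modern
Meaning = beyond


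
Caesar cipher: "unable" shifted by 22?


Word: "unable"
Shift: 22
Each letter → (letter + shift) mod 26:
  'u' (20) + 22 = 16 → 'q'
  'n' (13) + 22 = 9 → 'j'
  'a' (0) + 22 = 22 → 'w'
  'b' (1) + 22 = 23 → 'x'
  'l' (11) + 22 = 7 → 'h'
  'e' (4) + 22 = 0 → 'a'
Result = "qjwxha"


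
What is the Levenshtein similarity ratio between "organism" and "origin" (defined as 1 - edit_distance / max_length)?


Word 1: "organism" (length 8)
Word 2: "origin" (length 6)
One optimal edit sequence:
  1. keep 'o'
  2. keep 'r'
  3. delete 'g'  (+1)
  4. substitute 'a' -> 'i'  (+1)
  5. substitute 'n' -> 'g'  (+1)
  6. keep 'i'
  7. delete 's'  (+1)
  8. substitute 'm' -> 'n'  (+1)
Edit distance = 5
Max length = max(8, 6) = 8
Similarity = 1 - 5/8
= 0.3750


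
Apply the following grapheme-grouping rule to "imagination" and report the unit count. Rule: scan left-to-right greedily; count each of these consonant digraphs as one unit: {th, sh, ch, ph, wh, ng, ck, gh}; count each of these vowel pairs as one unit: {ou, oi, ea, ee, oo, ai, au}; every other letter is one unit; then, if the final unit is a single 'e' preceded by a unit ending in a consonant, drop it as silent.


Word: "imagination" (11 letters)
Left-to-right scan:
  1. 'i' (letter)
  2. 'm' (letter)
  3. 'a' (letter)
  4. 'g' (letter)
  5. 'i' (letter)
  6. 'n' (letter)
  7. 'a' (letter)
  8. 't' (letter)
  9. 'i' (letter)
  10. 'o' (letter)
  11. 'n' (letter)
Units from scan: 11
Sound units = 11 units


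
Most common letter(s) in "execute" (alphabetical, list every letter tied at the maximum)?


Word: "execute"
Letter counts:
  'c': 1
  'e': 3
  't': 1
  'u': 1
  'x': 1
Maximum count = 3
Most frequent = 'e' (3 times each)


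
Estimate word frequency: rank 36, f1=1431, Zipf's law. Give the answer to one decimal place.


Zipf's law: f(r) = f(1) / r
f(1) = 1431
f(36) = 1431 / 36
= 39.8 occurrences


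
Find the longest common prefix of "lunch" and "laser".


Word 1: "lunch"
Word 2: "laser"
Comparing from start:
  Pos 0: 'l' == 'l'
  Pos 1: 'u' != 'a' (stop)
LCP = "l" (length 1)


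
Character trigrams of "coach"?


Word: "coach" (length 5)
Number of trigrams = 5 - 3 + 1 = 3
  Position 0: "coa"
  Position 1: "oac"
  Position 2: "ach"
Trigrams = "coa", "oac", "ach"


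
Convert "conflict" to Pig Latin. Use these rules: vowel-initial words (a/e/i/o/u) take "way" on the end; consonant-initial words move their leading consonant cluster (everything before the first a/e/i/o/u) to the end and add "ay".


Word: "conflict"
Starts with consonant(s) → move to end, add 'ay'
Consonant cluster: "c"
Pig Latin = "onflictcay"


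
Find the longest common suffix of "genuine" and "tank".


Word 1: "genuine"
Word 2: "tank"
Comparing from end:
  Pos -1: 'e' != 'k' (stop)
LCS = "" (length 0)


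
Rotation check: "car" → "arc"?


Word: "car", Candidate: "arc"
Method: check if candidate is substring of word+word
"carcar" contains "arc"? Yes
Is rotation = Yes


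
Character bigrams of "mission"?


Word: "mission" (length 7)
Number of bigrams = 7 - 2 + 1 = 6
  Position 0: "mi"
  Position 1: "is"
  Position 2: "ss"
  Position 3: "si"
  Position 4: "io"
  Position 5: "on"
Bigrams = "mi", "is", "ss", "si", "io", "on"


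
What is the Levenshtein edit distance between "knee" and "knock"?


Word 1: "knee" (length 4)
Word 2: "knock" (length 5)
One optimal edit sequence (insert/delete/substitute each cost 1):
  1. keep 'k'
  2. keep 'n'
  3. insert 'o'  (+1)
  4. substitute 'e' -> 'c'  (+1)
  5. substitute 'e' -> 'k'  (+1)
Total edit operations: 3
Edit distance = 3


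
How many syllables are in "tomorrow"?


Word: "tomorrow"
Syllable breakdown: to-mor-row
Counting: 3 parts
= 3 syllables


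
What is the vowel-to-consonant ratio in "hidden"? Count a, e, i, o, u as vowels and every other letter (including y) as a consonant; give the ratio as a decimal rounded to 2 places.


Word: "hidden"
Vowels (a,e,i,o,u): 2
Consonants: 4
Ratio = 2/4
= 0.50


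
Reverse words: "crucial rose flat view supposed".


Original: "crucial rose flat view supposed"
Words (1..n): crucial | rose | flat | view | supposed
Reversed (n..1): supposed | view | flat | rose | crucial
Result = "supposed view flat rose crucial"


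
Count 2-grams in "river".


Word: "river" (length 5)
Number of 2-grams = length - 2 + 1 = 5 - 2 + 1
= 4


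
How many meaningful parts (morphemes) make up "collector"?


Word: "collector"
Morphemes: collect / -or
Each morpheme carries meaning
= 2 morphemes


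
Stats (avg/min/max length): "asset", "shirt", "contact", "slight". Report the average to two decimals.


Lengths: "asset"=5, "shirt"=5, "contact"=7, "slight"=6
Sum = 23, Count = 4
Average = 23/4 = 5.75
= avg=5.75, min=5, max=7


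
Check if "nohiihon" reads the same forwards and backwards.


Word: "nohiihon"
Reversed: "nohiihon"
Forward == Backward? nohiihon == nohiihon
Palindrome = Yes


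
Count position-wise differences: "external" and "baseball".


Comparing character by character (same length = 8):
  Pos 0: 'e' vs 'b' !=
  Pos 1: 'x' vs 'a' !=
  Pos 2: 't' vs 's' !=
  Pos 3: 'e' vs 'e' =
  Pos 4: 'r' vs 'b' !=
  Pos 5: 'n' vs 'a' !=
  Pos 6: 'a' vs 'l' !=
  Pos 7: 'l' vs 'l' =
Hamming distance = 6


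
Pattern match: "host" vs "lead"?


Pattern of "host": [0, 1, 2, 3]
Pattern of "lead": [0, 1, 2, 3]
Patterns match
Same pattern = Yes


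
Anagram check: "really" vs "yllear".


Word 1: "really" → sorted: aellry
Word 2: "yllear" → sorted: aellry
Same letters? aellry == aellry
Anagram = Yes


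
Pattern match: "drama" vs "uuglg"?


Pattern of "drama": [0, 1, 2, 3, 2]
Pattern of "uuglg": [0, 0, 1, 2, 1]
Patterns do not match
Same pattern = No


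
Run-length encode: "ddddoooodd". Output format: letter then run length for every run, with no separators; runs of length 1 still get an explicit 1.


String: "ddddoooodd"
Scanning for consecutive runs:
  'd' x 4
  'o' x 4
  'd' x 2
RLE = "d4o4d2"


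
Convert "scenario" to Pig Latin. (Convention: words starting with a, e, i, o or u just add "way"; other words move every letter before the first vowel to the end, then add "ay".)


Word: "scenario"
Starts with consonant(s) → move to end, add 'ay'
Consonant cluster: "sc"
Pig Latin = "enarioscay"


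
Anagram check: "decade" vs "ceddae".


Word 1: "decade" → sorted: acddee
Word 2: "ceddae" → sorted: acddee
Same letters? acddee == acddee
Anagram = Yes


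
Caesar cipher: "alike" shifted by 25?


Word: "alike"
Shift: 25
Each letter → (letter + shift) mod 26:
  'a' (0) + 25 = 25 → 'z'
  'l' (11) + 25 = 10 → 'k'
  'i' (8) + 25 = 7 → 'h'
  'k' (10) + 25 = 9 → 'j'
  'e' (4) + 25 = 3 → 'd'
Result = "zkhjd"


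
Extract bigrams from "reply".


Word: "reply" (length 5)
Number of bigrams = 5 - 2 + 1 = 4
  Position 0: "re"
  Position 1: "ep"
  Position 2: "pl"
  Position 3: "ly"
Bigrams = "re", "ep", "pl", "ly"


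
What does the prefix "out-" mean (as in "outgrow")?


Prefix: out-
Example: outgrow (out- + grow)
Meaning = surpass


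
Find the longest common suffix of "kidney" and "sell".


Word 1: "kidney"
Word 2: "sell"
Comparing from end:
  Pos -1: 'y' != 'l' (stop)
LCS = "" (length 0)


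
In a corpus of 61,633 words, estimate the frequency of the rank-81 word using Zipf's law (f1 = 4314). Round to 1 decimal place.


Zipf's law: f(r) = f(1) / r
f(1) = 4314
f(81) = 4314 / 81
= 53.3 occurrences


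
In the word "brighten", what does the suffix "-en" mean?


Suffix: -en
Example: brighten (bright + -en)
Meaning = to make / become


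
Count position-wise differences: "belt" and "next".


Comparing character by character (same length = 4):
  Pos 0: 'b' vs 'n' !=
  Pos 1: 'e' vs 'e' =
  Pos 2: 'l' vs 'x' !=
  Pos 3: 't' vs 't' =
Hamming distance = 2


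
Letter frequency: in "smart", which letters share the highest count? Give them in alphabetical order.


Word: "smart"
Letter counts:
  'a': 1
  'm': 1
  'r': 1
  's': 1
  't': 1
Maximum count = 1
Most frequent = 'a', 'm', 'r', 's', 't' (1 time each)


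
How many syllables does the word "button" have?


Word: "button"
Syllable breakdown: but / ton
Counting: 2 parts
= 2 syllables


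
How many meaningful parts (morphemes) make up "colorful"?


Word: "colorful"
Morphemes: color | -ful
Each morpheme carries meaning
= 2 morphemes


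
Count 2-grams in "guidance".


Word: "guidance" (length 8)
Number of 2-grams = length - 2 + 1 = 8 - 2 + 1
= 7


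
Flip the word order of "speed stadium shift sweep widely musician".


Original: "speed stadium shift sweep widely musician"
Words (1..n): speed | stadium | shift | sweep | widely | musician
Reversed (n..1): musician | widely | sweep | shift | stadium | speed
Result = "musician widely sweep shift stadium speed"


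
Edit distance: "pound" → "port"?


Word 1: "pound" (length 5)
Word 2: "port" (length 4)
One optimal edit sequence (insert/delete/substitute each cost 1):
  1. keep 'p'
  2. keep 'o'
  3. delete 'u'  (+1)
  4. substitute 'n' -> 'r'  (+1)
  5. substitute 'd' -> 't'  (+1)
Total edit operations: 3
Edit distance = 3


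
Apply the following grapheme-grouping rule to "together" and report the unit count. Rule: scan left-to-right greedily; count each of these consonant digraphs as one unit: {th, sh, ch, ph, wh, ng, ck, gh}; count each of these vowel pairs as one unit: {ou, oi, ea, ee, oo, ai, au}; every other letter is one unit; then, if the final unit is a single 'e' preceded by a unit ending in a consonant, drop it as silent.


Word: "together" (8 letters)
Left-to-right scan:
  (1) 't' (letter)
  (2) 'o' (letter)
  (3) 'g' (letter)
  (4) 'e' (letter)
  (5) 'th' (digraph)
  (6) 'e' (letter)
  (7) 'r' (letter)
Units from scan: 7
Sound units = 7 units


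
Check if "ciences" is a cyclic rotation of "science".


Word: "science", Candidate: "ciences"
Method: check if candidate is substring of word+word
"sciencescience" contains "ciences"? Yes
Is rotation = Yes


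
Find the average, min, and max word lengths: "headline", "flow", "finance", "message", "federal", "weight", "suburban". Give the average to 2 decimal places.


Lengths: "headline"=8, "flow"=4, "finance"=7, "message"=7, "federal"=7, "weight"=6, "suburban"=8
Sum = 47, Count = 7
Average = 47/7 = 6.71
= avg=6.71, min=4, max=8


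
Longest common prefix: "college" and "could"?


Word 1: "college"
Word 2: "could"
Comparing from start:
  Pos 0: 'c' == 'c'
  Pos 1: 'o' == 'o'
  Pos 2: 'l' != 'u' (stop)
LCP = "co" (length 2)


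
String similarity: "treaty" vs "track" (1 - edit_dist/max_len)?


Word 1: "treaty" (length 6)
Word 2: "track" (length 5)
One optimal edit sequence:
  1. keep 't'
  2. keep 'r'
  3. delete 'e'  (+1)
  4. keep 'a'
  5. substitute 't' -> 'c'  (+1)
  6. substitute 'y' -> 'k'  (+1)
Edit distance = 3
Max length = max(6, 5) = 6
Similarity = 1 - 3/6
= 0.5000


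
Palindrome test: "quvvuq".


Word: "quvvuq"
Reversed: "quvvuq"
Forward == Backward? quvvuq == quvvuq
Palindrome = Yes


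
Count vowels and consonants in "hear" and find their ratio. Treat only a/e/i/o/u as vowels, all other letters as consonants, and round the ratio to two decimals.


Word: "hear"
Vowels (a,e,i,o,u): 2
Consonants: 2
Ratio = 2/2
= 1.00


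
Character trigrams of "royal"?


Word: "royal" (length 5)
Number of trigrams = 5 - 3 + 1 = 3
  Position 0: "roy"
  Position 1: "oya"
  Position 2: "yal"
Trigrams = "roy", "oya", "yal"


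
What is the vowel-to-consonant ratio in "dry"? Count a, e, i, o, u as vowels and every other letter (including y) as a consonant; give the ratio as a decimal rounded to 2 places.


Word: "dry"
Vowels (a,e,i,o,u): 0
Consonants: 3
Ratio = 0/3
= 0.00


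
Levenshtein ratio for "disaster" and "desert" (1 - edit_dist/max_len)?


Word 1: "disaster" (length 8)
Word 2: "desert" (length 6)
One optimal edit sequence:
  1. keep 'd'
  2. delete 'i'  (+1)
  3. delete 's'  (+1)
  4. substitute 'a' -> 'e'  (+1)
  5. keep 's'
  6. delete 't'  (+1)
  7. keep 'e'
  8. keep 'r'
  9. insert 't'  (+1)
Edit distance = 5
Max length = max(8, 6) = 8
Similarity = 1 - 5/8
= 0.3750


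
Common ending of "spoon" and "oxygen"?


Word 1: "spoon"
Word 2: "oxygen"
Comparing from end:
  Pos -1: 'n' == 'n'
  Pos -2: 'o' != 'e' (stop)
LCS = "n" (length 1)


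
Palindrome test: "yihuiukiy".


Word: "yihuiukiy"
Reversed: "yikuiuhiy"
Forward == Backward? yihuiukiy != yikuiuhiy
Palindrome = No


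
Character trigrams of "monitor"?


Word: "monitor" (length 7)
Number of trigrams = 7 - 3 + 1 = 5
  Position 0: "mon"
  Position 1: "oni"
  Position 2: "nit"
  Position 3: "ito"
  Position 4: "tor"
Trigrams = "mon", "oni", "nit", "ito", "tor"


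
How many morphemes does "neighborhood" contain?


Word: "neighborhood"
Morphemes: neighbor / -hood
Each morpheme carries meaning
= 2 morphemes


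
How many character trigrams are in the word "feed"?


Word: "feed" (length 4)
Number of 3-grams = length - 3 + 1 = 4 - 3 + 1
= 2


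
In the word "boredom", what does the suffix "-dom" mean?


Suffix: -dom
Example: boredom = bore + -dom
Meaning = state / realm


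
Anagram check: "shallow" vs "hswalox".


Word 1: "shallow" → sorted: ahllosw
Word 2: "hswalox" → sorted: ahloswx
Same letters? ahllosw != ahloswx
Anagram = No


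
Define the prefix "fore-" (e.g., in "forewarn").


Prefix: fore-
As in: forewarn -> fore- + warn
Meaning = before


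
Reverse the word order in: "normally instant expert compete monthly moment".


Original: "normally instant expert compete monthly moment"
Words (1..n): normally | instant | expert | compete | monthly | moment
Reversed (n..1): moment | monthly | compete | expert | instant | normally
Result = "moment monthly compete expert instant normally"


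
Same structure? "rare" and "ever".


Pattern of "rare": [0, 1, 0, 2]
Pattern of "ever": [0, 1, 0, 2]
Patterns match
Same pattern = Yes


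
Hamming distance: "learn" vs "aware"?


Comparing character by character (same length = 5):
  Pos 0: 'l' vs 'a' !=
  Pos 1: 'e' vs 'w' !=
  Pos 2: 'a' vs 'a' =
  Pos 3: 'r' vs 'r' =
  Pos 4: 'n' vs 'e' !=
Hamming distance = 3


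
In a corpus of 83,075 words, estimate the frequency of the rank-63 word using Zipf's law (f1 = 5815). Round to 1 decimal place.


Zipf's law: f(r) = f(1) / r
f(1) = 5815
f(63) = 5815 / 63
= 92.3 occurrences


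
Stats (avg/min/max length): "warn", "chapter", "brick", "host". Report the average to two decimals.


Lengths: "warn"=4, "chapter"=7, "brick"=5, "host"=4
Sum = 20, Count = 4
Average = 20/4 = 5.00
= avg=5.00, min=4, max=7


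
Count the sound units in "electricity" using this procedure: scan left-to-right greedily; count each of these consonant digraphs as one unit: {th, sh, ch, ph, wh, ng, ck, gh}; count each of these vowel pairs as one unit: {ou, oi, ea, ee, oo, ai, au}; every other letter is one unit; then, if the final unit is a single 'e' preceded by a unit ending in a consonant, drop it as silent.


Word: "electricity" (11 letters)
Left-to-right scan:
  1. 'e' (letter)
  2. 'l' (letter)
  3. 'e' (letter)
  4. 'c' (letter)
  5. 't' (letter)
  6. 'r' (letter)
  7. 'i' (letter)
  8. 'c' (letter)
  9. 'i' (letter)
  10. 't' (letter)
  11. 'y' (letter)
Units from scan: 11
Sound units = 11 units


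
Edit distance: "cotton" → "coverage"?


Word 1: "cotton" (length 6)
Word 2: "coverage" (length 8)
One optimal edit sequence (insert/delete/substitute each cost 1):
  1. keep 'c'
  2. keep 'o'
  3. insert 'v'  (+1)
  4. insert 'e'  (+1)
  5. substitute 't' -> 'r'  (+1)
  6. substitute 't' -> 'a'  (+1)
  7. substitute 'o' -> 'g'  (+1)
  8. substitute 'n' -> 'e'  (+1)
Total edit operations: 6
Edit distance = 6


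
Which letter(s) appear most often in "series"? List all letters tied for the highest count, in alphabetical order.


Word: "series"
Letter counts:
  'e': 2
  'i': 1
  'r': 1
  's': 2
Maximum count = 2
Most frequent = 'e', 's' (2 times each)


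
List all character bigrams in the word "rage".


Word: "rage" (length 4)
Number of bigrams = 4 - 2 + 1 = 3
  Position 0: "ra"
  Position 1: "ag"
  Position 2: "ge"
Bigrams = "ra", "ag", "ge"


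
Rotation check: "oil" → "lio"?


Word: "oil", Candidate: "lio"
Method: check if candidate is substring of word+word
"oiloil" contains "lio"? No
Is rotation = No


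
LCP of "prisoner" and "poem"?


Word 1: "prisoner"
Word 2: "poem"
Comparing from start:
  Pos 0: 'p' == 'p'
  Pos 1: 'r' != 'o' (stop)
LCP = "p" (length 1)


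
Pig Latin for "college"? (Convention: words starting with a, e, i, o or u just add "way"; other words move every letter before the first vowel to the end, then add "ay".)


Word: "college"
Starts with consonant(s) → move to end, add 'ay'
Consonant cluster: "c"
Pig Latin = "ollegecay"


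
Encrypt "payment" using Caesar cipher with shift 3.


Word: "payment"
Shift: 3
Each letter → (letter + shift) mod 26:
  'p' (15) + 3 = 18 → 's'
  'a' (0) + 3 = 3 → 'd'
  'y' (24) + 3 = 1 → 'b'
  'm' (12) + 3 = 15 → 'p'
  'e' (4) + 3 = 7 → 'h'
  'n' (13) + 3 = 16 → 'q'
  't' (19) + 3 = 22 → 'w'
Result = "sdbphqw"


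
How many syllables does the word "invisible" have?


Word: "invisible"
Syllable breakdown: in · vis · i · ble
Counting: 4 parts
= 4 syllables


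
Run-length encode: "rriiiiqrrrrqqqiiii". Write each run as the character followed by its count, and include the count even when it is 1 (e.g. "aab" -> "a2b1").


String: "rriiiiqrrrrqqqiiii"
Scanning for consecutive runs:
  'r' x 2
  'i' x 4
  'q' x 1
  'r' x 4
  'q' x 3
  'i' x 4
RLE = "r2i4q1r4q3i4"


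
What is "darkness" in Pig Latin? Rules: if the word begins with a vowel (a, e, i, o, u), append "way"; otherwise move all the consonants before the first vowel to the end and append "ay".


Word: "darkness"
Starts with consonant(s) → move to end, add 'ay'
Consonant cluster: "d"
Pig Latin = "arknessday"


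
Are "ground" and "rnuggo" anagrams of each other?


Word 1: "ground" → sorted: dgnoru
Word 2: "rnuggo" → sorted: ggnoru
Same letters? dgnoru != ggnoru
Anagram = No


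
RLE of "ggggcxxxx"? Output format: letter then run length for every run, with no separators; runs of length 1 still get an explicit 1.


String: "ggggcxxxx"
Scanning for consecutive runs:
  'g' x 4
  'c' x 1
  'x' x 4
RLE = "g4c1x4"


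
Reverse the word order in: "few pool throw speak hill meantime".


Original: "few pool throw speak hill meantime"
Words (1..n): few | pool | throw | speak | hill | meantime
Reversed (n..1): meantime | hill | speak | throw | pool | few
Result = "meantime hill speak throw pool few"


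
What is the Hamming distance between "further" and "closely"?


Comparing character by character (same length = 7):
  Pos 0: 'f' vs 'c' !=
  Pos 1: 'u' vs 'l' !=
  Pos 2: 'r' vs 'o' !=
  Pos 3: 't' vs 's' !=
  Pos 4: 'h' vs 'e' !=
  Pos 5: 'e' vs 'l' !=
  Pos 6: 'r' vs 'y' !=
Hamming distance = 7


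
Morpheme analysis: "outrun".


Word: "outrun"
Morphemes: out- | run
Each morpheme carries meaning
= 2 morphemes


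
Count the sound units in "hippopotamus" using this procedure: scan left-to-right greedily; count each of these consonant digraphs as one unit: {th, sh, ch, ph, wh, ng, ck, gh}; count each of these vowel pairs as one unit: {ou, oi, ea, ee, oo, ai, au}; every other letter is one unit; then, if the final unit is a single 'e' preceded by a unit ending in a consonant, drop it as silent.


Word: "hippopotamus" (12 letters)
Left-to-right scan:
  [1] 'h' (letter)
  [2] 'i' (letter)
  [3] 'p' (letter)
  [4] 'p' (letter)
  [5] 'o' (letter)
  [6] 'p' (letter)
  [7] 'o' (letter)
  [8] 't' (letter)
  [9] 'a' (letter)
  [10] 'm' (letter)
  [11] 'u' (letter)
  [12] 's' (letter)
Units from scan: 12
Sound units = 12 units


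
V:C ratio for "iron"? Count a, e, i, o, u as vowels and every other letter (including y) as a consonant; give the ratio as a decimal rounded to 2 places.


Word: "iron"
Vowels (a,e,i,o,u): 2
Consonants: 2
Ratio = 2/2
= 1.00


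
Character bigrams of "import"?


Word: "import" (length 6)
Number of bigrams = 6 - 2 + 1 = 5
  Position 0: "im"
  Position 1: "mp"
  Position 2: "po"
  Position 3: "or"
  Position 4: "rt"
Bigrams = "im", "mp", "po", "or", "rt"


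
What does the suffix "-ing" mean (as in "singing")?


Suffix: -ing
Example: singing (sing + -ing)
Meaning = present participle


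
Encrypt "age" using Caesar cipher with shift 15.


Word: "age"
Shift: 15
Each letter → (letter + shift) mod 26:
  'a' (0) + 15 = 15 → 'p'
  'g' (6) + 15 = 21 → 'v'
  'e' (4) + 15 = 19 → 't'
Result = "pvt"


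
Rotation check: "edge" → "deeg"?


Word: "edge", Candidate: "deeg"
Method: check if candidate is substring of word+word
"edgeedge" contains "deeg"? No
Is rotation = No


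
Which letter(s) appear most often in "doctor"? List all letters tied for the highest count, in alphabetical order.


Word: "doctor"
Letter counts:
  'c': 1
  'd': 1
  'o': 2
  'r': 1
  't': 1
Maximum count = 2
Most frequent = 'o' (2 times each)


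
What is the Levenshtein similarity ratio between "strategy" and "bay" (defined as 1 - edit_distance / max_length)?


Word 1: "strategy" (length 8)
Word 2: "bay" (length 3)
One optimal edit sequence:
  1. delete 's'  (+1)
  2. delete 't'  (+1)
  3. substitute 'r' -> 'b'  (+1)
  4. keep 'a'
  5. delete 't'  (+1)
  6. delete 'e'  (+1)
  7. delete 'g'  (+1)
  8. keep 'y'
Edit distance = 6
Max length = max(8, 3) = 8
Similarity = 1 - 6/8
= 0.2500


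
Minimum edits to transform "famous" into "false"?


Word 1: "famous" (length 6)
Word 2: "false" (length 5)
One optimal edit sequence (insert/delete/substitute each cost 1):
  1. keep 'f'
  2. keep 'a'
  3. delete 'm'  (+1)
  4. substitute 'o' -> 'l'  (+1)
  5. substitute 'u' -> 's'  (+1)
  6. substitute 's' -> 'e'  (+1)
Total edit operations: 4
Edit distance = 4


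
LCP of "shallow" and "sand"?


Word 1: "shallow"
Word 2: "sand"
Comparing from start:
  Pos 0: 's' == 's'
  Pos 1: 'h' != 'a' (stop)
LCP = "s" (length 1)


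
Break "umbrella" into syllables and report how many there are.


Word: "umbrella"
Syllable breakdown: um / brel / la
Counting: 3 parts
= 3 syllables


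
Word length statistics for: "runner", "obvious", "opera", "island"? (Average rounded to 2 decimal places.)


Lengths: "runner"=6, "obvious"=7, "opera"=5, "island"=6
Sum = 24, Count = 4
Average = 24/4 = 6.00
= avg=6.00, min=5, max=7


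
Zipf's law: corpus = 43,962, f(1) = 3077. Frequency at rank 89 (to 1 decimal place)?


Zipf's law: f(r) = f(1) / r
f(1) = 3077
f(89) = 3077 / 89
= 34.6 occurrences


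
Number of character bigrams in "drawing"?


Word: "drawing" (length 7)
Number of 2-grams = length - 2 + 1 = 7 - 2 + 1
= 6


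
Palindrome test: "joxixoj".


Word: "joxixoj"
Reversed: "joxixoj"
Forward == Backward? joxixoj == joxixoj
Palindrome = Yes


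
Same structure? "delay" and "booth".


Pattern of "delay": [0, 1, 2, 3, 4]
Pattern of "booth": [0, 1, 1, 2, 3]
Patterns do not match
Same pattern = No


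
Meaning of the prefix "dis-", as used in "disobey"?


Prefix: dis-
Example: disobey = dis- + obey
Meaning = not / opposite


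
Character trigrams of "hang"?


Word: "hang" (length 4)
Number of trigrams = 4 - 3 + 1 = 2
  Position 0: "han"
  Position 1: "ang"
Trigrams = "han", "ang"


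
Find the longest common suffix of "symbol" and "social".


Word 1: "symbol"
Word 2: "social"
Comparing from end:
  Pos -1: 'l' == 'l'
  Pos -2: 'o' != 'a' (stop)
LCS = "l" (length 1)


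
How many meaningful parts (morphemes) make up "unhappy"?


Word: "unhappy"
Morphemes: un- / happy
Each morpheme carries meaning
= 2 morphemes


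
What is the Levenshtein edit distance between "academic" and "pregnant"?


Word 1: "academic" (length 8)
Word 2: "pregnant" (length 8)
One optimal edit sequence (insert/delete/substitute each cost 1):
  1. substitute 'a' -> 'p'  (+1)
  2. substitute 'c' -> 'r'  (+1)
  3. substitute 'a' -> 'e'  (+1)
  4. substitute 'd' -> 'g'  (+1)
  5. substitute 'e' -> 'n'  (+1)
  6. substitute 'm' -> 'a'  (+1)
  7. substitute 'i' -> 'n'  (+1)
  8. substitute 'c' -> 't'  (+1)
Total edit operations: 8
Edit distance = 8


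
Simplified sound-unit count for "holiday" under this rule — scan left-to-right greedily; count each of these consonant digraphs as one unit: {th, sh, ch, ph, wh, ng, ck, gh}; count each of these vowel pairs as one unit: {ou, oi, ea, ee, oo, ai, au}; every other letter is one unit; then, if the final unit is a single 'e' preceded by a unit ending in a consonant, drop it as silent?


Word: "holiday" (7 letters)
Left-to-right scan:
  [1] 'h' (letter)
  [2] 'o' (letter)
  [3] 'l' (letter)
  [4] 'i' (letter)
  [5] 'd' (letter)
  [6] 'a' (letter)
  [7] 'y' (letter)
Units from scan: 7
Sound units = 7 units


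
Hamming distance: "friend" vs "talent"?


Comparing character by character (same length = 6):
  Pos 0: 'f' vs 't' !=
  Pos 1: 'r' vs 'a' !=
  Pos 2: 'i' vs 'l' !=
  Pos 3: 'e' vs 'e' =
  Pos 4: 'n' vs 'n' =
  Pos 5: 'd' vs 't' !=
Hamming distance = 4


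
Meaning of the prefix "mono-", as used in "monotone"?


Prefix: mono-
As in: monotone -> mono- + tone
Meaning = one


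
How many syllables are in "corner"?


Word: "corner"
Syllable breakdown: cor / ner
Counting: 2 parts
= 2 syllables
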